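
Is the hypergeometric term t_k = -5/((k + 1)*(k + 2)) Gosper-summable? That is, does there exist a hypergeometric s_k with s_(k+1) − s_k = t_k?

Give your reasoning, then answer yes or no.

The ratio is (k + 1)/(k + 3).
So A=k + 1 and B=k + 3, with C=1.
Key eq: (k + 1)·f(k+1) = (k + 2)·f(k) + (1).
Degrees (1,1,0) ⇒ d ≤ 1.
Coefficient equations give f(k) = k.
Get s_k = R·t_k = -5*k/(k + 1) with R(k) = B(k−1)f(k)/C(k) = k*(k + 2).
Check: Δs_k = -5/(k**2 + 3*k + 2). ✓

Yes. s_k = -5*k/(k + 1).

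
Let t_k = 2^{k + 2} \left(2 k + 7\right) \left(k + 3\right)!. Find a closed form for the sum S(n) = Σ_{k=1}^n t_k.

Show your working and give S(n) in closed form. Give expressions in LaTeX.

Step 1: r(k) = 2*(k + 4)*(2*k + 9)/(2*k + 7).
Normal form (A,B,C) = (2*k + 8, 1, k + 7/2).
f must satisfy (2*k + 8)·f(k+1) − (1)·f(k) = k + 7/2.
Degrees (1,0,1) ⇒ d ≤ 0.
A polynomial solution: f(k) = 1/2.
Get s_k = R·t_k = 2**(k + 2)*factorial(k + 3) with R(k) = B(k−1)f(k)/C(k) = 1/(2*k + 7).
Verify: 2**(k + 2)*(2*k + 7)*factorial(k + 3) matches t_k.
s_(n+1) = 2**(n + 3)*factorial(n + 4) and s_(1) = 192, so S(n) = 8*2**n*factorial(n + 4) - 192.

S(n) = 8 \cdot 2^{n} \left(n + 4\right)! - 192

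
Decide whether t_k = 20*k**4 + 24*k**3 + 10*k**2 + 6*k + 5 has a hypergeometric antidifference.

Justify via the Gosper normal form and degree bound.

Yes. s_k = k*(4*k**4 - 4*k**3 - 2*k**2 + 4*k + 3).

Ratio r(k) = (20*k**4 + 104*k**3 + 202*k**2 + 178*k + 65)/(20*k**4 + 24*k**3 + 10*k**2 + 6*k + 5).
So A=1 and B=1, with C=k**4 + 6*k**3/5 + k**2/2 + 3*k/10 + 1/4.
Key eq: (1)·f(k+1) = (1)·f(k) + (k**4 + 6*k**3/5 + k**2/2 + 3*k/10 + 1/4).
From deg A=0, deg B=0, deg C=4: d=5.
Solve for f: f(k) = k*(4*k**4 - 4*k**3 - 2*k**2 + 4*k + 3)/20 (degree 5 ≤ 5).
R(k) = B(k−1)·f(k)/C(k) = k*(4*k**4 - 4*k**3 - 2*k**2 + 4*k + 3)/(20*k**4 + 24*k**3 + 10*k**2 + 6*k + 5); s_k = R·t_k = k*(4*k**4 - 4*k**3 - 2*k**2 + 4*k + 3).
s_(k+1) − s_k = 20*k**4 + 24*k**3 + 10*k**2 + 6*k + 5 = t_k.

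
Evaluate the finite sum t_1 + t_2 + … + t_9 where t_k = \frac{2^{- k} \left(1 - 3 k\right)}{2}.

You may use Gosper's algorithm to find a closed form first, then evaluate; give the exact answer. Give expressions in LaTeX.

r(k) = (3*k + 2)/(2*(3*k - 1)) after simplifying.
Factor: A=1/2; B=1; C=k - 1/3.
Key eq: (1/2)·f(k+1) = (1)·f(k) + (k - 1/3).
Degrees (0,0,1) ⇒ d ≤ 1.
Coefficient equations give f(k) = -2*(3*k + 2)/3.
Then R = B(k−1)f/C = -2*(3*k + 2)/(3*k - 1), so s_k = R(k)·t_k = (3*k + 2)/2**k.
s_(k+1) − s_k = (1 - 3*k)/(2*2**k) = t_k.
Evaluate s at k=10 and k=1: 1/32 and 5/2; difference -79/32.

Σ = -79/32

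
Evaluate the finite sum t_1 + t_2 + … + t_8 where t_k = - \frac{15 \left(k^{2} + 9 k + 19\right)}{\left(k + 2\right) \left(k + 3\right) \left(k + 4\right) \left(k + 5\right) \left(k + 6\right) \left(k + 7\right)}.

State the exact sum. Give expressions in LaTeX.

Σ = -136/3003

Step 1: r(k) = (k + 2)*(9*k + (k + 1)**2 + 28)/((k + 8)*(k**2 + 9*k + 19)).
Factor: A=k + 2; B=k + 8; C=k**2 + 9*k + 19.
Need (k + 2)·f(k+1) − (k + 7)·f(k) = k**2 + 9*k + 19.
d = 5 from the (1,1,2) case.
Coefficient equations give f(k) = k*(k + 3)*(k + 5)*(k**2 + 12*k + 44)/144.
Certificate R = B(k−1)f/C = k*(k + 3)*(k + 5)*(k + 7)*(k**2 + 12*k + 44)/(144*(k**2 + 9*k + 19)) gives s_k = 5*k*(-k**2 - 12*k - 44)/(48*(k**3 + 12*k**2 + 44*k + 48)).
s_(k+1) − s_k = 15*(-k**2 - 9*k - 19)/(k**6 + 27*k**5 + 295*k**4 + 1665*k**3 + 5104*k**2 + 8028*k + 5040) = t_k.
Sum = s_(9) − s_(1); s_(9) = -233/2288, s_(1) = -19/336 ⇒ -136/3003.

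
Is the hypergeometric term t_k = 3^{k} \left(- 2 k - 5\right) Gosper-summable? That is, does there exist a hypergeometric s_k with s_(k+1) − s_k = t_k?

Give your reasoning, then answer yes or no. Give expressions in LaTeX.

Step 1: r(k) = 3*(2*k + 7)/(2*k + 5).
Factor: A=3; B=1; C=k + 5/2.
Set up (3)·f(k+1) − (1)·f(k) − (k + 5/2) = 0.
Degrees (0,0,1) ⇒ d ≤ 1.
Solving with deg f ≤ 1: f(k) = (k + 1)/2.
R(k) = B(k−1)·f(k)/C(k) = (k + 1)/(2*k + 5); s_k = R·t_k = 3**k*(-k - 1).
Check: Δs_k = 3**k*(-2*k - 5). ✓

Yes. s_k = 3^{k} \left(- k - 1\right).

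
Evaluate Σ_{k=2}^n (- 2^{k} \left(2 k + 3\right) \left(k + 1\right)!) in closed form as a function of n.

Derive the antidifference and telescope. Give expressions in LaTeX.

Ratio r(k) = 2*(k + 2)*(2*k + 5)/(2*k + 3).
Gosper form: A/B · C(k+1)/C(k) with A=2*k + 4, B=1, C=k + 3/2.
f must satisfy (2*k + 4)·f(k+1) − (1)·f(k) = k + 3/2.
d = 0 from the (1,0,1) case.
Solving with deg f ≤ 0: f(k) = 1/2.
Then R = B(k−1)f/C = 1/(2*k + 3), so s_k = R(k)·t_k = -2**k*factorial(k + 1).
Check: Δs_k = -2**k*(2*k + 3)*factorial(k + 1). ✓
Evaluate: s_(n+1) = -2**(n + 1)*factorial(n + 2); subtract s_(2) = -24 ⇒ S(n) = -2*2**n*factorial(n + 2) + 24.

S(n) = - 2 \cdot 2^{n} \left(n + 2\right)! + 24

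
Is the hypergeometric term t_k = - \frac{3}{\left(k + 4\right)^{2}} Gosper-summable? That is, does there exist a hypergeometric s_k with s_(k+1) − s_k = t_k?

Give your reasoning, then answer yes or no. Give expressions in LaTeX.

Compute t_(k+1)/t_k: get (k + 4)**2/(k + 5)**2.
Factor: A=k**2 + 8*k + 16; B=k**2 + 10*k + 25; C=1.
f must satisfy (k**2 + 8*k + 16)·f(k+1) − (k**2 + 8*k + 16)·f(k) = 1.
d = 0 from the (2,2,0) case.
Put f(k) = c0: A·f(k+1) − B(k−1)·f(k) − C = -1; need -1 = 0 — inconsistent ⇒ no f, not summable.

No — key equation has no polynomial f.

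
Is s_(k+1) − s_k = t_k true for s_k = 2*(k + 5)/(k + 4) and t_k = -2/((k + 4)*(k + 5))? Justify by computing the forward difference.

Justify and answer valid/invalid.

s_(k+1) = 2*(k + 6)/(k + 5)
s_(k+1) − s_k = -2/(k**2 + 9*k + 20)
(s_(k+1) − s_k) − t_k = 0

valid; difference matches t_k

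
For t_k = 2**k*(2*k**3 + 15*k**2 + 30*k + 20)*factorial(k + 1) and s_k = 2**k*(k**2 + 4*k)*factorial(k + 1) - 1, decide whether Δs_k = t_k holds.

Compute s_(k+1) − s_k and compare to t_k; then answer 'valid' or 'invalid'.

s_(k+1) = 2**(k + 1)*(4*k + (k + 1)**2 + 4)*factorial(k + 2) - 1
s_(k+1) − s_k = 2**k*(2*k**3 + 15*k**2 + 30*k + 20)*factorial(k + 1)
(s_(k+1) − s_k) − t_k = 0

valid; difference matches t_k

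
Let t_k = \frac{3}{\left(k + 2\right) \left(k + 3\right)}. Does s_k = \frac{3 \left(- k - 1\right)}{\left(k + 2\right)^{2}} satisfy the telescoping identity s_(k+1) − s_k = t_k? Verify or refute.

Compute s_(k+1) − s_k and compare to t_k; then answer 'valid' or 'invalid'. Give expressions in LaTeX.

s_(k+1) = 3*(-k - 2)/(k + 3)**2
s_(k+1) − s_k = 3*(k**2 + 3*k + 1)/(k**4 + 10*k**3 + 37*k**2 + 60*k + 36)
(s_(k+1) − s_k) − t_k = 3*(-2*k - 5)/(k**4 + 10*k**3 + 37*k**2 + 60*k + 36)

Invalid: residual \frac{3 \left(- 2 k - 5\right)}{k^{4} + 10 k^{3} + 37 k^{2} + 60 k + 36} ≠ 0.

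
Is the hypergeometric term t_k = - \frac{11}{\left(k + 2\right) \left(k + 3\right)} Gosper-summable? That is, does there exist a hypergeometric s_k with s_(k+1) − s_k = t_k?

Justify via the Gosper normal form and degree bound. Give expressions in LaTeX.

Yes. s_k = - \frac{11 k}{2 k + 4}.

r(k) = (k + 2)/(k + 4) after simplifying.
Factor: A=k + 2; B=k + 4; C=1.
Set up (k + 2)·f(k+1) − (k + 3)·f(k) − (1) = 0.
Degrees (1,1,0) ⇒ d ≤ 1.
A polynomial solution: f(k) = k/2.
Get s_k = R·t_k = -11*k/(2*k + 4) with R(k) = B(k−1)f(k)/C(k) = k*(k + 3)/2.
s_(k+1) − s_k = -11/(k**2 + 5*k + 6) = t_k.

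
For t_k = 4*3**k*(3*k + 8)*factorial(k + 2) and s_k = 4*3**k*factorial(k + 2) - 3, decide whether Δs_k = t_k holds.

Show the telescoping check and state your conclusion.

valid; difference matches t_k

s_(k+1) = 4*3**(k + 1)*factorial(k + 3) - 3
s_(k+1) − s_k = 4*3**k*(3*k + 8)*factorial(k + 2)
(s_(k+1) − s_k) − t_k = 0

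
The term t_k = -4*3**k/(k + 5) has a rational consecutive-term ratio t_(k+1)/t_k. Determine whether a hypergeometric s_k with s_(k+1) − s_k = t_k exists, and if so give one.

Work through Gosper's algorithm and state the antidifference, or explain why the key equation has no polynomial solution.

r(k) = 3*(k + 5)/(k + 6) after simplifying.
Take A(k)=3*k + 15, B(k)=k + 6, C(k)=1.
Key eq: (3*k + 15)·f(k+1) = (k + 5)·f(k) + (1).
Bound: deg f ≤ -1.
d = -1 < 0 ⇒ no nonzero polynomial f; not summable.

not Gosper-summable; s_k does not exist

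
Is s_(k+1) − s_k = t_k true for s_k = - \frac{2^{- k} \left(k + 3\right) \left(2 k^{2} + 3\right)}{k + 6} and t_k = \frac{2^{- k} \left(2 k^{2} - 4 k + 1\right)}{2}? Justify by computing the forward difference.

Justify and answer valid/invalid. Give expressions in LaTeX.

s_(k+1) = -(k + 4)*(2*(k + 1)**2 + 3)/(2*2**k*(k + 7))
s_(k+1) − s_k = (2*k**4 + 16*k**3 - 3*k**2 - 86*k + 6)/(2*2**k*(k**2 + 13*k + 42))
(s_(k+1) − s_k) − t_k = 3*(-2*k**3 - 12*k**2 + 23*k - 12)/(2*2**k*(k**2 + 13*k + 42))

Invalid: residual \frac{3 \cdot 2^{- k} \left(- 2 k^{3} - 12 k^{2} + 23 k - 12\right)}{2 \left(k^{2} + 13 k + 42\right)} ≠ 0.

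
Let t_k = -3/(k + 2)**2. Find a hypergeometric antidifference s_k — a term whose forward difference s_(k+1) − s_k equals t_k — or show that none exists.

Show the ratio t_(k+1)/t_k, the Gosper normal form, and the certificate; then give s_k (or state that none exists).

no hypergeometric antidifference exists

r(k) = (k + 2)**2/(k + 3)**2 after simplifying.
A = k**2 + 4*k + 4, B = k**2 + 6*k + 9, C = 1.
Key eq: (k**2 + 4*k + 4)·f(k+1) = (k**2 + 4*k + 4)·f(k) + (1).
d = 0 from the (2,2,0) case.
f = c0 ⇒ A·f(k+1) − B(k−1)·f(k) − C = -1. The system {-1 = 0} is inconsistent; no antidifference.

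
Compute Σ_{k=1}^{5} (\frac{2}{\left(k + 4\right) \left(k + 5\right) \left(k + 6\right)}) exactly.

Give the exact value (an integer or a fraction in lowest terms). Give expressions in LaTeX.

Σ = 4/165

t_(k+1)/t_k = (k + 4)/(k + 7).
Normal form (A,B,C) = (k + 4, k + 7, 1).
Solve (k + 4)·f(k+1) − (k + 6)·f(k) = 1.
Bound: deg f ≤ 2.
Coefficient equations give f(k) = k*(k + 9)/40.
Certificate R = B(k−1)f/C = k*(k + 6)*(k + 9)/40 gives s_k = k*(k + 9)/(20*(k + 4)*(k + 5)).
Check: Δs_k = 2/(k**3 + 15*k**2 + 74*k + 120). ✓
Evaluate s at k=6 and k=1: 9/220 and 1/60; difference 4/165.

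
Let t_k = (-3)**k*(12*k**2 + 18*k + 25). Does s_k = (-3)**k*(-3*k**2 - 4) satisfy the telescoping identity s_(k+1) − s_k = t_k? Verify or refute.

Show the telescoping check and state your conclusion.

s_(k+1) = 3*(-3)**k*(3*k**2 + 6*k + 7)
s_(k+1) − s_k = (-3)**k*(12*k**2 + 18*k + 25)
(s_(k+1) − s_k) − t_k = 0

Valid — Δs_k = t_k.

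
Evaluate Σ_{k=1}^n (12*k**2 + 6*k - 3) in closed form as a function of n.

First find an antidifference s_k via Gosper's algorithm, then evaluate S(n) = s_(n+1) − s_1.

S(n) = n*(4*n**2 + 9*n + 2)

Ratio r(k) = (4*k**2 + 10*k + 5)/(4*k**2 + 2*k - 1).
Factor: A=1; B=1; C=k**2 + k/2 - 1/4.
Solve (1)·f(k+1) − (1)·f(k) = k**2 + k/2 - 1/4.
d = 3 from the (0,0,2) case.
A polynomial solution: f(k) = k*(4*k**2 - 3*k - 4)/12.
Certificate R = B(k−1)f/C = k*(4*k**2 - 3*k - 4)/(3*(4*k**2 + 2*k - 1)) gives s_k = k*(4*k**2 - 3*k - 4).
Check: Δs_k = 12*k**2 + 6*k - 3. ✓
s_(n+1) = 4*n**3 + 9*n**2 + 2*n - 3 and s_(1) = -3, so S(n) = n*(4*n**2 + 9*n + 2).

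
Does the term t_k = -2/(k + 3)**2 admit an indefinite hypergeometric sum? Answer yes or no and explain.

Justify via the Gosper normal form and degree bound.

t_(k+1)/t_k = (k + 3)**2/(k + 4)**2.
So A=k**2 + 6*k + 9 and B=k**2 + 8*k + 16, with C=1.
Key eq: (k**2 + 6*k + 9)·f(k+1) = (k**2 + 6*k + 9)·f(k) + (1).
From deg A=2, deg B=2, deg C=0: d=0.
Put f(k) = c0: A·f(k+1) − B(k−1)·f(k) − C = -1; need -1 = 0 — inconsistent ⇒ no f, not summable.

No — t_k has no hypergeometric antidifference.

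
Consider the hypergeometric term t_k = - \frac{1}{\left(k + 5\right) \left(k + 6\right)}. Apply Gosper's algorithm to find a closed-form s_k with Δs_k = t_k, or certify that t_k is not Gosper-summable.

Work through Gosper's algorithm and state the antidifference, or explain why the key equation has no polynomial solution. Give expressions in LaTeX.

s_k = - \frac{k}{5 k + 25}

t_(k+1)/t_k = (k + 5)/(k + 7).
So A=k + 5 and B=k + 7, with C=1.
Need (k + 5)·f(k+1) − (k + 6)·f(k) = 1.
Degrees (1,1,0) ⇒ d ≤ 1.
Solve for f: f(k) = k/5 (degree 1 ≤ 1).
Then R = B(k−1)f/C = k*(k + 6)/5, so s_k = R(k)·t_k = -k/(5*k + 25).
Δs = -1/(k**2 + 11*k + 30), as required.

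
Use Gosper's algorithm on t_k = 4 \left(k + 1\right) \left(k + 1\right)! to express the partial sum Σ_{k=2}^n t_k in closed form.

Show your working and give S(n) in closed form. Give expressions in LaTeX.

S(n) = 4 \left(n + 2\right)! - 24

r(k) = (k + 2)**2/(k + 1) after simplifying.
So A=k + 2 and B=1, with C=k + 1.
f must satisfy (k + 2)·f(k+1) − (1)·f(k) = k + 1.
Degrees (1,0,1) ⇒ d ≤ 0.
Solve for f: f(k) = 1 (degree 0 ≤ 0).
R(k) = B(k−1)·f(k)/C(k) = 1/(k + 1); s_k = R·t_k = 4*factorial(k + 1).
Check: Δs_k = 4*(k + 1)*factorial(k + 1). ✓
s_(n+1) = 4*factorial(n + 2) and s_(2) = 24, so S(n) = 4*factorial(n + 2) - 24.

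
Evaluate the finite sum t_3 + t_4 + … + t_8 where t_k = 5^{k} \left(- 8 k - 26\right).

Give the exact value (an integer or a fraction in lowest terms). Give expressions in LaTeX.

Σ = -42967500

Step 1: r(k) = 5*(4*k + 17)/(4*k + 13).
Factor: A=5; B=1; C=k + 13/4.
Set up (5)·f(k+1) − (1)·f(k) − (k + 13/4) = 0.
Degrees (0,0,1) ⇒ d ≤ 1.
Match coefficients ⇒ f(k) = (k + 2)/4.
R(k) = B(k−1)·f(k)/C(k) = (k + 2)/(4*k + 13); s_k = R·t_k = -2*5**k*(k + 2).
Check: Δs_k = 5**k*(-8*k - 26). ✓
Evaluate s at k=9 and k=3: -42968750 and -1250; difference -42967500.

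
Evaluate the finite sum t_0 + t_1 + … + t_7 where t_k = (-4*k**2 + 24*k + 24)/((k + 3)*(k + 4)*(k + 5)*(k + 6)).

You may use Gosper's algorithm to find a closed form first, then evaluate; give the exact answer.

Ratio r(k) = (k**3 - k**2 - 23*k - 33)/(k**3 + k**2 - 48*k - 42).
Factor: A=k + 3; B=k + 7; C=k**2 - 6*k - 6.
f must satisfy (k + 3)·f(k+1) − (k + 6)·f(k) = k**2 - 6*k - 6.
From deg A=1, deg B=1, deg C=2: d=3.
Coefficient equations give f(k) = -k*(k**2 + 132*k + 107)/120.
Certificate R = B(k−1)f/C = -k*(k + 6)*(k**2 + 132*k + 107)/(120*(k**2 - 6*k - 6)) gives s_k = k*(k**2 + 132*k + 107)/(30*(k + 3)*(k + 4)*(k + 5)).
Verify: 4*(-k**2 + 6*k + 6)/(k**4 + 18*k**3 + 119*k**2 + 342*k + 360) matches t_k.
Sum = s_(8) − s_(0); s_(8) = 409/2145, s_(0) = 0 ⇒ 409/2145.

Σ = 409/2145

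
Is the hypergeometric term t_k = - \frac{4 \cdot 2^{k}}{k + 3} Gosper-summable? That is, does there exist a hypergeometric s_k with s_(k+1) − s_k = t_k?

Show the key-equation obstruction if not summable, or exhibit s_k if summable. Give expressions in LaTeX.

No; the degree bound rules out any f.

Ratio r(k) = 2*(k + 3)/(k + 4).
Take A(k)=2*k + 6, B(k)=k + 4, C(k)=1.
f must satisfy (2*k + 6)·f(k+1) − (k + 3)·f(k) = 1.
d = -1 from the (1,1,0) case.
d = -1 < 0 ⇒ no nonzero polynomial f; not summable.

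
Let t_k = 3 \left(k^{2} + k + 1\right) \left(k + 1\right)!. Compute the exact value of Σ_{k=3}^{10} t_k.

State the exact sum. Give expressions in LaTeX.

The ratio is (k + 2)*(k + (k + 1)**2 + 2)/(k**2 + k + 1).
Factor: A=k + 2; B=1; C=k**2 + k + 1.
Set up (k + 2)·f(k+1) − (1)·f(k) − (k**2 + k + 1) = 0.
d = 1 from the (1,0,2) case.
Coefficient equations give f(k) = k - 1.
Then R = B(k−1)f/C = (k - 1)/(k**2 + k + 1), so s_k = R(k)·t_k = 3*(k - 1)*factorial(k + 1).
s_(k+1) − s_k = 3*(k**2 + k + 1)*factorial(k + 1) = t_k.
Telescoping: Σ = s_(11) − s_(3) = 14370048000 − (144) = 14370047856.

Σ = 14370047856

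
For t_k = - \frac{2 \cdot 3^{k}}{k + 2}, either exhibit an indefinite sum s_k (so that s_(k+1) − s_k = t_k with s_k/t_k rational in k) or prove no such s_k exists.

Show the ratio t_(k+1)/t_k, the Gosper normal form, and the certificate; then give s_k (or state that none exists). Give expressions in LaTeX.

none — t_k is not Gosper-summable

Compute t_(k+1)/t_k: get 3*(k + 2)/(k + 3).
Factor: A=3*k + 6; B=k + 3; C=1.
Solve (3*k + 6)·f(k+1) − (k + 2)·f(k) = 1.
Bound: deg f ≤ -1.
Bound -1 < 0, so the key equation has no polynomial solution.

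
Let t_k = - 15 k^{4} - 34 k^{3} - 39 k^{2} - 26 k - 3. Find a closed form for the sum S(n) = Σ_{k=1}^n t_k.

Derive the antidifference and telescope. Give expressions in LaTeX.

S(n) = n \left(- 3 n^{4} - 16 n^{3} - 35 n^{2} - 41 n - 22\right)

The ratio is (15*k**4 + 94*k**3 + 231*k**2 + 266*k + 117)/(15*k**4 + 34*k**3 + 39*k**2 + 26*k + 3).
A = 1, B = 1, C = k**4 + 34*k**3/15 + 13*k**2/5 + 26*k/15 + 1/5.
Solve (1)·f(k+1) − (1)·f(k) = k**4 + 34*k**3/15 + 13*k**2/5 + 26*k/15 + 1/5.
Bound: deg f ≤ 5.
Match coefficients ⇒ f(k) = k*(3*k**4 + k**3 + k**2 + 2*k - 4)/15.
Get s_k = R·t_k = k*(-3*k**4 - k**3 - k**2 - 2*k + 4) with R(k) = B(k−1)f(k)/C(k) = k*(3*k**4 + k**3 + k**2 + 2*k - 4)/(15*k**4 + 34*k**3 + 39*k**2 + 26*k + 3).
Check: Δs_k = -15*k**4 - 34*k**3 - 39*k**2 - 26*k - 3. ✓
Telescope: S(n) = s_(n+1) − s_(1) = -3*n**5 - 16*n**4 - 35*n**3 - 41*n**2 - 22*n - 3 − (-3) = n*(-3*n**4 - 16*n**3 - 35*n**2 - 41*n - 22).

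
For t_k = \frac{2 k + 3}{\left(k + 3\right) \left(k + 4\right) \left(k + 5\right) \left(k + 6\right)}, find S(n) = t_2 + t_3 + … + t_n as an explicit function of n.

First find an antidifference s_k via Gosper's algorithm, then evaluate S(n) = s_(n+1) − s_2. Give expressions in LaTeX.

t_(k+1)/t_k = (k + 3)*(2*k + 5)/((k + 7)*(2*k + 3)).
A = k + 3, B = k + 7, C = k + 3/2.
f must satisfy (k + 3)·f(k+1) − (k + 6)·f(k) = k + 3/2.
From deg A=1, deg B=1, deg C=1: d=3.
A polynomial solution: f(k) = k*(k**2 + 12*k + 17)/60.
Get s_k = R·t_k = k*(k**2 + 12*k + 17)/(30*(k + 3)*(k + 4)*(k + 5)) with R(k) = B(k−1)f(k)/C(k) = k*(k + 6)*(k**2 + 12*k + 17)/(30*(2*k + 3)).
Check: Δs_k = (2*k + 3)/(k**4 + 18*k**3 + 119*k**2 + 342*k + 360). ✓
Telescope: S(n) = s_(n+1) − s_(2) = (n**3 + 15*n**2 + 44*n + 30)/(30*(n**3 + 15*n**2 + 74*n + 120)) − (1/70) = (2*n**3 + 30*n**2 + 43*n - 75)/(105*(n**3 + 15*n**2 + 74*n + 120)).

S(n) = \frac{2 n^{3} + 30 n^{2} + 43 n - 75}{105 \left(n^{3} + 15 n^{2} + 74 n + 120\right)}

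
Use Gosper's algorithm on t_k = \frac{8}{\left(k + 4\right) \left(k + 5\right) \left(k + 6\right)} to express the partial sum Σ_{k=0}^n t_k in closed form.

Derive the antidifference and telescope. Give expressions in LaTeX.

r(k) = (k + 4)/(k + 7) after simplifying.
Normal form (A,B,C) = (k + 4, k + 7, 1).
Set up (k + 4)·f(k+1) − (k + 6)·f(k) − (1) = 0.
deg f ≤ 2 (via 1,1,0).
Match coefficients ⇒ f(k) = k*(k + 9)/40.
So s_k = (B(k−1)f/C)·t_k = (k*(k + 6)*(k + 9)/40)·t_k = k*(k + 9)/(5*(k + 4)*(k + 5)).
Δs = 8/(k**3 + 15*k**2 + 74*k + 120), as required.
Σ_(k=0)^n t_k = s_(n+1) − s_(0) = ((n**2 + 11*n + 10)/(5*(n**2 + 11*n + 30))) − (0), i.e. (n**2 + 11*n + 10)/(5*(n**2 + 11*n + 30)).

S(n) = \frac{n^{2} + 11 n + 10}{5 \left(n^{2} + 11 n + 30\right)}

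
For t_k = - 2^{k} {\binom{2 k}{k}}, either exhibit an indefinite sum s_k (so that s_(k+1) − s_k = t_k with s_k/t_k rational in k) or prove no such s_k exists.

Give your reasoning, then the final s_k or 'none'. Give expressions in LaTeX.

t_(k+1)/t_k = 4*(2*k + 1)/(k + 1).
A = 8*k + 4, B = k + 1, C = 1.
Need (8*k + 4)·f(k+1) − (k)·f(k) = 1.
From deg A=1, deg B=1, deg C=0: d=-1.
Negative degree bound (-1): no f exists, t_k not Gosper-summable.

none — t_k is not Gosper-summable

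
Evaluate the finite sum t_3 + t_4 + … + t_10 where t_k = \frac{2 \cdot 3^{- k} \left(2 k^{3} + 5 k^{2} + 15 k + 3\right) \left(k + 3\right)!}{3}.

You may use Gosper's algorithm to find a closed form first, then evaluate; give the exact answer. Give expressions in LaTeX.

Σ = 165028319680/729

Ratio r(k) = (2*k**4 + 19*k**3 + 75*k**2 + 149*k + 100)/(3*(2*k**3 + 5*k**2 + 15*k + 3)).
Take A(k)=k/3 + 4/3, B(k)=1, C(k)=k**3 + 5*k**2/2 + 15*k/2 + 3/2.
Solve (k/3 + 4/3)·f(k+1) − (1)·f(k) = k**3 + 5*k**2/2 + 15*k/2 + 3/2.
deg f ≤ 2 (via 1,0,3).
Solving with deg f ≤ 2: f(k) = 3*(k - 1)*(2*k + 1)/2.
R(k) = B(k−1)·f(k)/C(k) = 3*(k - 1)*(2*k + 1)/(2*k**3 + 5*k**2 + 15*k + 3); s_k = R·t_k = 2*(k - 1)*(2*k + 1)*factorial(k + 3)/3**k.
Verify: 2*(2*k**3 + 5*k**2 + 15*k + 3)*factorial(k + 3)/(3*3**k) matches t_k.
Sum = s_(11) − s_(3); s_(11) = 165028864000/729, s_(3) = 2240/3 ⇒ 165028319680/729.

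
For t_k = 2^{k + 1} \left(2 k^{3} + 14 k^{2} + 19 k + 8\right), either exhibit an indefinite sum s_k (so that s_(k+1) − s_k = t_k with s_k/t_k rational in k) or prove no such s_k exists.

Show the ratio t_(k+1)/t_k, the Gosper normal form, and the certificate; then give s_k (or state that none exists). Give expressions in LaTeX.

Ratio r(k) = 2*(2*k**3 + 20*k**2 + 53*k + 43)/(2*k**3 + 14*k**2 + 19*k + 8).
So A=2 and B=1, with C=k**3 + 7*k**2 + 19*k/2 + 4.
Set up (2)·f(k+1) − (1)·f(k) − (k**3 + 7*k**2 + 19*k/2 + 4) = 0.
Degrees (0,0,3) ⇒ d ≤ 3.
Solve for f: f(k) = (2*k**3 + 2*k**2 - k + 2)/2 (degree 3 ≤ 3).
Then R = B(k−1)f/C = (2*k**3 + 2*k**2 - k + 2)/(2*k**3 + 14*k**2 + 19*k + 8), so s_k = R(k)·t_k = 2**(k + 1)*(2*k**3 + 2*k**2 - k + 2).
Δs = 2**(k + 1)*(2*k**3 + 14*k**2 + 19*k + 8), as required.

s_k = 2^{k + 1} \left(2 k^{3} + 2 k^{2} - k + 2\right)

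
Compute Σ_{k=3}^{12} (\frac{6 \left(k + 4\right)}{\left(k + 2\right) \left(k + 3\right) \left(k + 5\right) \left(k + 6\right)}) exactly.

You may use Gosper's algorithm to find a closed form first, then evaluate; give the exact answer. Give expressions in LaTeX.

Compute t_(k+1)/t_k: get (k + 2)*(k + 5)**2/((k + 4)**2*(k + 7)).
Normal form (A,B,C) = (k + 2, k + 7, k**2 + 8*k + 16).
Solve (k + 2)·f(k+1) − (k + 6)·f(k) = k**2 + 8*k + 16.
deg f ≤ 4 (via 1,1,2).
Coefficient equations give f(k) = k*(k + 3)*(k + 4)*(k + 7)/20.
Certificate R = B(k−1)f/C = k*(k + 3)*(k + 6)*(k + 7)/(20*(k + 4)) gives s_k = 3*k*(k + 7)/(10*(k**2 + 7*k + 10)).
Δs = 6*(k + 4)/(k**4 + 16*k**3 + 91*k**2 + 216*k + 180), as required.
Telescoping: Σ = s_(13) − s_(3) = 13/45 − (9/40) = 23/360.

Σ = 23/360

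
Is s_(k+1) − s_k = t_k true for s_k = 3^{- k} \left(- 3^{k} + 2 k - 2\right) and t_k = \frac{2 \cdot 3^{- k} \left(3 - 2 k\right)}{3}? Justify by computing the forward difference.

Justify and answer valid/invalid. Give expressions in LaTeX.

s_(k+1) = -1 + 2*k/(3*3**k)
s_(k+1) − s_k = 2*(3 - 2*k)/(3*3**k)
(s_(k+1) − s_k) − t_k = 0

Valid — Δs_k = t_k.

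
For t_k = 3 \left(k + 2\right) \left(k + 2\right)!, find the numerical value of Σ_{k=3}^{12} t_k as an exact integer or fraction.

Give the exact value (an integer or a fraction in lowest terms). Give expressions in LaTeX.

Σ = 3923023103640

t_(k+1)/t_k = (k + 3)**2/(k + 2).
Factor: A=k + 3; B=1; C=k + 2.
Need (k + 3)·f(k+1) − (1)·f(k) = k + 2.
Degrees (1,0,1) ⇒ d ≤ 0.
Solving with deg f ≤ 0: f(k) = 1.
So s_k = (B(k−1)f/C)·t_k = (1/(k + 2))·t_k = 3*factorial(k + 2).
Δs = 3*(k + 2)*factorial(k + 2), as required.
Telescoping: Σ = s_(13) − s_(3) = 3923023104000 − (360) = 3923023103640.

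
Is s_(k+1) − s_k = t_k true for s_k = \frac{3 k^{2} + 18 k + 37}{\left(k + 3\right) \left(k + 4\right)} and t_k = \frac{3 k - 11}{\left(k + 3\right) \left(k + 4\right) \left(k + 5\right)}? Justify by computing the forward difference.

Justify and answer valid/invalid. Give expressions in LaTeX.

s_(k+1) = (18*k + 3*(k + 1)**2 + 55)/((k + 4)*(k + 5))
s_(k+1) − s_k = (3*k - 11)/(k**3 + 12*k**2 + 47*k + 60)
(s_(k+1) − s_k) − t_k = 0

Valid: the claim telescopes to t_k.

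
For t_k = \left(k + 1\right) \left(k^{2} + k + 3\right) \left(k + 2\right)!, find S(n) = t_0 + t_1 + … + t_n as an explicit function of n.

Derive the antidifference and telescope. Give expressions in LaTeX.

S(n) = n^{2} \left(n + 3\right)! + 2 \left(n + 3\right)! - 6

The ratio is (k + 2)*(k + 3)*(k + (k + 1)**2 + 4)/((k + 1)*(k**2 + k + 3)).
Gosper form: A/B · C(k+1)/C(k) with A=k + 3, B=1, C=k**3 + 2*k**2 + 4*k + 3.
Set up (k + 3)·f(k+1) − (1)·f(k) − (k**3 + 2*k**2 + 4*k + 3) = 0.
deg f ≤ 2 (via 1,0,3).
Match coefficients ⇒ f(k) = k**2 - 2*k + 3.
Certificate R = B(k−1)f/C = (k**2 - 2*k + 3)/((k + 1)*(k**2 + k + 3)) gives s_k = (k**2 - 2*k + 3)*factorial(k + 2).
s_(k+1) − s_k = (k + 1)*(k**2 + k + 3)*factorial(k + 2) = t_k.
Σ_(k=0)^n t_k = s_(n+1) − s_(0) = ((n**2 + 2)*factorial(n + 3)) − (6), i.e. n**2*factorial(n + 3) + 2*factorial(n + 3) - 6.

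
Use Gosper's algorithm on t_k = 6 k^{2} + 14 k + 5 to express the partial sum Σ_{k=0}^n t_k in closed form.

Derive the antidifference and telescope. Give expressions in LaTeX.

S(n) = 2 n^{3} + 10 n^{2} + 13 n + 5

Compute t_(k+1)/t_k: get (6*k**2 + 26*k + 25)/(6*k**2 + 14*k + 5).
Take A(k)=1, B(k)=1, C(k)=k**2 + 7*k/3 + 5/6.
Key eq: (1)·f(k+1) = (1)·f(k) + (k**2 + 7*k/3 + 5/6).
Degrees (0,0,2) ⇒ d ≤ 3.
Coefficient equations give f(k) = k*(2*k**2 + 4*k - 1)/6.
Get s_k = R·t_k = k*(2*k**2 + 4*k - 1) with R(k) = B(k−1)f(k)/C(k) = k*(2*k**2 + 4*k - 1)/(6*k**2 + 14*k + 5).
Verify: 6*k**2 + 14*k + 5 matches t_k.
Evaluate: s_(n+1) = 2*n**3 + 10*n**2 + 13*n + 5; subtract s_(0) = 0 ⇒ S(n) = 2*n**3 + 10*n**2 + 13*n + 5.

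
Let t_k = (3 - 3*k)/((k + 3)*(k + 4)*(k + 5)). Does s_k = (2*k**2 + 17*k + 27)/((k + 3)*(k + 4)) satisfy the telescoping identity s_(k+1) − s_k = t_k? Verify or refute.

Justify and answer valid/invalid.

s_(k+1) = (17*k + 2*(k + 1)**2 + 44)/((k + 4)*(k + 5))
s_(k+1) − s_k = 3*(1 - k)/(k**3 + 12*k**2 + 47*k + 60)
(s_(k+1) − s_k) − t_k = 0

Valid: the claim telescopes to t_k.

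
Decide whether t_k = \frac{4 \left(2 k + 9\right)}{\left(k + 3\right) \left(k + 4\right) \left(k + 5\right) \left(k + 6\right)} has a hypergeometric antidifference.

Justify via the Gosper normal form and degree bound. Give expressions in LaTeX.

Compute t_(k+1)/t_k: get (k + 3)*(2*k + 11)/((k + 7)*(2*k + 9)).
So A=k + 3 and B=k + 7, with C=k + 9/2.
Key eq: (k + 3)·f(k+1) = (k + 6)·f(k) + (k + 9/2).
d = 3 from the (1,1,1) case.
Coefficient equations give f(k) = k*(k + 4)*(k + 8)/30.
Get s_k = R·t_k = 4*k*(k + 8)/(15*(k**2 + 8*k + 15)) with R(k) = B(k−1)f(k)/C(k) = k*(k + 4)*(k + 6)*(k + 8)/(15*(2*k + 9)).
Check: Δs_k = 4*(2*k + 9)/(k**4 + 18*k**3 + 119*k**2 + 342*k + 360). ✓

Yes. s_k = \frac{4 k \left(k + 8\right)}{15 \left(k^{2} + 8 k + 15\right)}.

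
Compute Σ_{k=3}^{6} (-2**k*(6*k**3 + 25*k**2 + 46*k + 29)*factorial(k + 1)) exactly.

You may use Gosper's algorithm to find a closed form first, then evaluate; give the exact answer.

r(k) = 2*(6*k**4 + 55*k**3 + 200*k**2 + 334*k + 212)/(6*k**3 + 25*k**2 + 46*k + 29) after simplifying.
Normal form (A,B,C) = (2*k + 4, 1, k**3 + 25*k**2/6 + 23*k/3 + 29/6).
Key eq: (2*k + 4)·f(k+1) = (1)·f(k) + (k**3 + 25*k**2/6 + 23*k/3 + 29/6).
From deg A=1, deg B=0, deg C=3: d=2.
Solving with deg f ≤ 2: f(k) = (3*k**2 + 2*k + 3)/6.
Then R = B(k−1)f/C = (3*k**2 + 2*k + 3)/(6*k**3 + 25*k**2 + 46*k + 29), so s_k = R(k)·t_k = -2**k*(3*k**2 + 2*k + 3)*factorial(k + 1).
Verify: -2**k*(6*k**3 + 25*k**2 + 46*k + 29)*factorial(k + 1) matches t_k.
Telescoping: Σ = s_(7) − s_(3) = -846397440 − (-6912) = -846390528.

Σ = -846390528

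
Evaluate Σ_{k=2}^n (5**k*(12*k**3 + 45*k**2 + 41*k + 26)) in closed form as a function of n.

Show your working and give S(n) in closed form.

The ratio is 5*(12*k**3 + 81*k**2 + 167*k + 124)/(12*k**3 + 45*k**2 + 41*k + 26).
A = 5, B = 1, C = k**3 + 15*k**2/4 + 41*k/12 + 13/6.
Need (5)·f(k+1) − (1)·f(k) = k**3 + 15*k**2/4 + 41*k/12 + 13/6.
Bound: deg f ≤ 3.
A polynomial solution: f(k) = (3*k**3 - k + 4)/12.
R(k) = B(k−1)·f(k)/C(k) = (3*k**3 - k + 4)/(12*k**3 + 45*k**2 + 41*k + 26); s_k = R·t_k = 5**k*(3*k**3 - k + 4).
Check: Δs_k = 5**k*(12*k**3 + 45*k**2 + 41*k + 26). ✓
s_(n+1) = 5**(n + 1)*(3*n**3 + 9*n**2 + 8*n + 6) and s_(2) = 650, so S(n) = 15*5**n*n**3 + 45*5**n*n**2 + 40*5**n*n + 30*5**n - 650.

S(n) = 15*5**n*n**3 + 45*5**n*n**2 + 40*5**n*n + 30*5**n - 650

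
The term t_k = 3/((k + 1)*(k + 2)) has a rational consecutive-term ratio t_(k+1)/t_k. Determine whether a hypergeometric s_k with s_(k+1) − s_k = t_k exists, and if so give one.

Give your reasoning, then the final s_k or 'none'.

Step 1: r(k) = (k + 1)/(k + 3).
A = k + 1, B = k + 3, C = 1.
Need (k + 1)·f(k+1) − (k + 2)·f(k) = 1.
From deg A=1, deg B=1, deg C=0: d=1.
Match coefficients ⇒ f(k) = k.
R(k) = B(k−1)·f(k)/C(k) = k*(k + 2); s_k = R·t_k = 3*k/(k + 1).
s_(k+1) − s_k = 3/(k**2 + 3*k + 2) = t_k.

s_k = 3*k/(k + 1)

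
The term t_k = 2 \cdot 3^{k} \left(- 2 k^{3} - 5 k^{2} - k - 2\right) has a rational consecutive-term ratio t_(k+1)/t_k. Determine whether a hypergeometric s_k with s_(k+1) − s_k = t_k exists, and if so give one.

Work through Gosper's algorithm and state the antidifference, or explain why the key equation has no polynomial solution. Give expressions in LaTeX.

t_(k+1)/t_k = 3*(2*k**3 + 11*k**2 + 17*k + 10)/(2*k**3 + 5*k**2 + k + 2).
Factor: A=3; B=1; C=k**3 + 5*k**2/2 + k/2 + 1.
Solve (3)·f(k+1) − (1)·f(k) = k**3 + 5*k**2/2 + k/2 + 1.
Degrees (0,0,3) ⇒ d ≤ 3.
Solve for f: f(k) = (2*k**3 - 4*k**2 + 4*k - 1)/4 (degree 3 ≤ 3).
Then R = B(k−1)f/C = (2*k**3 - 4*k**2 + 4*k - 1)/(2*(2*k**3 + 5*k**2 + k + 2)), so s_k = R(k)·t_k = 3**k*(-2*k**3 + 4*k**2 - 4*k + 1).
s_(k+1) − s_k = 2*3**k*(-2*k**3 - 5*k**2 - k - 2) = t_k.

s_k = 3^{k} \left(- 2 k^{3} + 4 k^{2} - 4 k + 1\right)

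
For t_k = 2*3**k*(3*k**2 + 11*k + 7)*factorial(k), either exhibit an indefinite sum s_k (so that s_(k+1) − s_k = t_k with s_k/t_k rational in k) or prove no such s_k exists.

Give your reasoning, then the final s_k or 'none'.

r(k) = 3*(3*k**3 + 20*k**2 + 38*k + 21)/(3*k**2 + 11*k + 7) after simplifying.
A = 3*k + 3, B = 1, C = k**2 + 11*k/3 + 7/3.
Set up (3*k + 3)·f(k+1) − (1)·f(k) − (k**2 + 11*k/3 + 7/3) = 0.
d = 1 from the (1,0,2) case.
Solving with deg f ≤ 1: f(k) = (k + 2)/3.
So s_k = (B(k−1)f/C)·t_k = ((k + 2)/(3*k**2 + 11*k + 7))·t_k = 2*3**k*(k + 2)*factorial(k).
s_(k+1) − s_k = 2*3**k*(3*k**2 + 11*k + 7)*factorial(k) = t_k.

s_k = 2*3**k*(k + 2)*factorial(k)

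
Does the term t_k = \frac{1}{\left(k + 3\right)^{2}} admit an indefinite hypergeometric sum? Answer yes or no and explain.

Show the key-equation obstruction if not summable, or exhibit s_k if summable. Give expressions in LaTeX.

No. Not Gosper-summable.

Step 1: r(k) = (k + 3)**2/(k + 4)**2.
A = k**2 + 6*k + 9, B = k**2 + 8*k + 16, C = 1.
Solve (k**2 + 6*k + 9)·f(k+1) − (k**2 + 6*k + 9)·f(k) = 1.
Degrees (2,2,0) ⇒ d ≤ 0.
Generic f = c0 gives residual -1; -1 = 0 cannot hold, so t_k is not Gosper-summable.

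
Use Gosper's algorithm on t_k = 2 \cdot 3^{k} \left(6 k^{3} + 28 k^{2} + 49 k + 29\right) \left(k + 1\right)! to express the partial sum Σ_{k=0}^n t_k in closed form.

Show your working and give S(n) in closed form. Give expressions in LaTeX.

S(n) = 12 \cdot 3^{n} n^{4} n! + 72 \cdot 3^{n} n^{3} n! + 162 \cdot 3^{n} n^{2} n! + 162 \cdot 3^{n} n n! + 60 \cdot 3^{n} n! - 2

r(k) = 3*(6*k**4 + 58*k**3 + 215*k**2 + 358*k + 224)/(6*k**3 + 28*k**2 + 49*k + 29) after simplifying.
Take A(k)=3*k + 6, B(k)=1, C(k)=k**3 + 14*k**2/3 + 49*k/6 + 29/6.
f must satisfy (3*k + 6)·f(k+1) − (1)·f(k) = k**3 + 14*k**2/3 + 49*k/6 + 29/6.
deg f ≤ 2 (via 1,0,3).
Solve for f: f(k) = (2*k**2 + 2*k + 1)/6 (degree 2 ≤ 2).
Then R = B(k−1)f/C = (2*k**2 + 2*k + 1)/(6*k**3 + 28*k**2 + 49*k + 29), so s_k = R(k)·t_k = 2*3**k*(2*k**2 + 2*k + 1)*factorial(k + 1).
s_(k+1) − s_k = 2*3**k*(6*k**3 + 28*k**2 + 49*k + 29)*factorial(k + 1) = t_k.
Evaluate: s_(n+1) = 6*3**n*(2*n**2 + 6*n + 5)*factorial(n + 2); subtract s_(0) = 2 ⇒ S(n) = 12*3**n*n**4*factorial(n) + 72*3**n*n**3*factorial(n) + 162*3**n*n**2*factorial(n) + 162*3**n*n*factorial(n) + 60*3**n*factorial(n) - 2.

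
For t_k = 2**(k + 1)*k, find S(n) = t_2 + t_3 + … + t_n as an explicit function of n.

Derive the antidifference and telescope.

The ratio is 2 + 2/k.
Normal form (A,B,C) = (2, 1, k).
Solve (2)·f(k+1) − (1)·f(k) = k.
deg f ≤ 1 (via 0,0,1).
A polynomial solution: f(k) = k - 2.
Certificate R = B(k−1)f/C = (k - 2)/k gives s_k = 2**(k + 1)*(k - 2).
Verify: 2**(k + 1)*k matches t_k.
Evaluate: s_(n+1) = 2**(n + 2)*(n - 1); subtract s_(2) = 0 ⇒ S(n) = 2**(n + 2)*(n - 1).

S(n) = 2**(n + 2)*(n - 1)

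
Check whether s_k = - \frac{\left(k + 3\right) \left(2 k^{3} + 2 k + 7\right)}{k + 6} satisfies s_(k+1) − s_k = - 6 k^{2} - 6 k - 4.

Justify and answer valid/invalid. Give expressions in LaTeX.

s_(k+1) = -(k + 4)*(2*k + 2*(k + 1)**3 + 9)/(k + 7)
s_(k+1) − s_k = (-6*k**4 - 72*k**3 - 208*k**2 - 190*k - 117)/(k**2 + 13*k + 42)
(s_(k+1) − s_k) − t_k = 3*(4*k**3 + 42*k**2 + 38*k + 17)/(k**2 + 13*k + 42)

Invalid: residual \frac{3 \left(4 k^{3} + 42 k^{2} + 38 k + 17\right)}{k^{2} + 13 k + 42} ≠ 0.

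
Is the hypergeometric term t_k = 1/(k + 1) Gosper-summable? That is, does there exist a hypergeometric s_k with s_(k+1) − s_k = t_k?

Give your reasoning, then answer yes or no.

No — key equation has no polynomial f.

Step 1: r(k) = (k + 1)/(k + 2).
So A=k + 1 and B=k + 2, with C=1.
Key eq: (k + 1)·f(k+1) = (k + 1)·f(k) + (1).
Bound: deg f ≤ 0.
Write f(k) = c0. Then LHS − RHS = -1, requiring -1 = 0: contradictory. No certificate.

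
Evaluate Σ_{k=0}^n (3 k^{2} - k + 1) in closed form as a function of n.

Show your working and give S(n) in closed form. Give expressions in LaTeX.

r(k) = (-k + 3*(k + 1)**2)/(3*k**2 - k + 1) after simplifying.
Gosper form: A/B · C(k+1)/C(k) with A=1, B=1, C=k**2 - k/3 + 1/3.
Set up (1)·f(k+1) − (1)·f(k) − (k**2 - k/3 + 1/3) = 0.
From deg A=0, deg B=0, deg C=2: d=3.
Solving with deg f ≤ 3: f(k) = k*(k**2 - 2*k + 2)/3.
Certificate R = B(k−1)f/C = k*(k**2 - 2*k + 2)/(3*k**2 - k + 1) gives s_k = k*(k**2 - 2*k + 2).
Check: Δs_k = 3*k**2 - k + 1. ✓
s_(n+1) = n**3 + n**2 + n + 1 and s_(0) = 0, so S(n) = n**3 + n**2 + n + 1.

S(n) = n^{3} + n^{2} + n + 1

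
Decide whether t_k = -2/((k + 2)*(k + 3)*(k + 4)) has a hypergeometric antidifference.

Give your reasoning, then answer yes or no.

Step 1: r(k) = (k + 2)/(k + 5).
A = k + 2, B = k + 5, C = 1.
Key eq: (k + 2)·f(k+1) = (k + 4)·f(k) + (1).
d = 2 from the (1,1,0) case.
Solving with deg f ≤ 2: f(k) = k*(k + 5)/12.
Certificate R = B(k−1)f/C = k*(k + 4)*(k + 5)/12 gives s_k = k*(-k - 5)/(6*(k + 2)*(k + 3)).
Verify: -2/(k**3 + 9*k**2 + 26*k + 24) matches t_k.

Yes. s_k = k*(-k - 5)/(6*(k + 2)*(k + 3)).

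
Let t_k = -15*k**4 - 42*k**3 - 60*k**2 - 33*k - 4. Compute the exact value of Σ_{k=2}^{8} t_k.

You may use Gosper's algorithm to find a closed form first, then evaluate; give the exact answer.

Σ = -199318

r(k) = (15*k**4 + 102*k**3 + 276*k**2 + 339*k + 154)/(15*k**4 + 42*k**3 + 60*k**2 + 33*k + 4) after simplifying.
Take A(k)=1, B(k)=1, C(k)=k**4 + 14*k**3/5 + 4*k**2 + 11*k/5 + 4/15.
Need (1)·f(k+1) − (1)·f(k) = k**4 + 14*k**3/5 + 4*k**2 + 11*k/5 + 4/15.
From deg A=0, deg B=0, deg C=4: d=5.
Coefficient equations give f(k) = k*(3*k**4 + 3*k**3 + 4*k**2 - 3*k - 3)/15.
R(k) = B(k−1)·f(k)/C(k) = k*(3*k**4 + 3*k**3 + 4*k**2 - 3*k - 3)/(15*k**4 + 42*k**3 + 60*k**2 + 33*k + 4); s_k = R·t_k = k*(-3*k**4 - 3*k**3 - 4*k**2 + 3*k + 3).
Verify: -15*k**4 - 42*k**3 - 60*k**2 - 33*k - 4 matches t_k.
Evaluate s at k=9 and k=2: -199476 and -158; difference -199318.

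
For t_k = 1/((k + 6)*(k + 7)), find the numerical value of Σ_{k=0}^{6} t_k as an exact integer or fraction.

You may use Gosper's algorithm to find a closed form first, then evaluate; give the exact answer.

Σ = 7/78

Compute t_(k+1)/t_k: get (k + 6)/(k + 8).
Normal form (A,B,C) = (k + 6, k + 8, 1).
Solve (k + 6)·f(k+1) − (k + 7)·f(k) = 1.
From deg A=1, deg B=1, deg C=0: d=1.
Solve for f: f(k) = k/6 (degree 1 ≤ 1).
Then R = B(k−1)f/C = k*(k + 7)/6, so s_k = R(k)·t_k = k/(6*(k + 6)).
Verify: 1/(k**2 + 13*k + 42) matches t_k.
Sum = s_(7) − s_(0); s_(7) = 7/78, s_(0) = 0 ⇒ 7/78.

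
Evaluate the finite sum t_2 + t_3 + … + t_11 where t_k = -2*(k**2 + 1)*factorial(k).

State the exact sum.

Σ = -10538035196

Ratio r(k) = (k + 1)*((k + 1)**2 + 1)/(k**2 + 1).
Gosper form: A/B · C(k+1)/C(k) with A=k + 1, B=1, C=k**2 + 1.
Key eq: (k + 1)·f(k+1) = (1)·f(k) + (k**2 + 1).
Degrees (1,0,2) ⇒ d ≤ 1.
A polynomial solution: f(k) = k - 1.
So s_k = (B(k−1)f/C)·t_k = ((k - 1)/(k**2 + 1))·t_k = -2*(k - 1)*factorial(k).
Check: Δs_k = -2*(k**2 + 1)*factorial(k). ✓
Sum = s_(12) − s_(2); s_(12) = -10538035200, s_(2) = -4 ⇒ -10538035196.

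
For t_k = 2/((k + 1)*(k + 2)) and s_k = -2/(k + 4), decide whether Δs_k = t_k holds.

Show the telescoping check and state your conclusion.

Invalid: residual 12*(-k - 3)/(k**4 + 12*k**3 + 49*k**2 + 78*k + 40) ≠ 0.

s_(k+1) = -2/(k + 5)
s_(k+1) − s_k = 2/((k + 4)*(k + 5))
(s_(k+1) − s_k) − t_k = 12*(-k - 3)/(k**4 + 12*k**3 + 49*k**2 + 78*k + 40)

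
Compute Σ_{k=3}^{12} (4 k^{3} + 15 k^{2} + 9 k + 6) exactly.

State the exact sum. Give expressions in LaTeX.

Σ = 34710

Step 1: r(k) = (4*k**3 + 27*k**2 + 51*k + 34)/(4*k**3 + 15*k**2 + 9*k + 6).
Normal form (A,B,C) = (1, 1, k**3 + 15*k**2/4 + 9*k/4 + 3/2).
Solve (1)·f(k+1) − (1)·f(k) = k**3 + 15*k**2/4 + 9*k/4 + 3/2.
From deg A=0, deg B=0, deg C=3: d=4.
Coefficient equations give f(k) = k*(k**3 + 3*k**2 - 2*k + 4)/4.
R(k) = B(k−1)·f(k)/C(k) = k*(k**3 + 3*k**2 - 2*k + 4)/(4*k**3 + 15*k**2 + 9*k + 6); s_k = R·t_k = k*(k**3 + 3*k**2 - 2*k + 4).
Check: Δs_k = 4*k**3 + 15*k**2 + 9*k + 6. ✓
Telescoping: Σ = s_(13) − s_(3) = 34866 − (156) = 34710.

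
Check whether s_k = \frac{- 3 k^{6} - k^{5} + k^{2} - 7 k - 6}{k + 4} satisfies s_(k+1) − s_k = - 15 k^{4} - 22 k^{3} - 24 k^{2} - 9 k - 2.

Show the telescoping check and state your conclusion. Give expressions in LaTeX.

Invalid: residual \frac{3 \left(12 k^{5} + 84 k^{4} + 110 k^{3} + 107 k^{2} + 37 k + 2\right)}{k^{2} + 9 k + 20} ≠ 0.

s_(k+1) = (-7*k - 3*(k + 1)**6 - (k + 1)**5 + (k + 1)**2 - 13)/(k + 5)
s_(k+1) − s_k = (-15*k**6 - 121*k**5 - 270*k**4 - 335*k**3 - 242*k**2 - 87*k - 34)/(k**2 + 9*k + 20)
(s_(k+1) − s_k) − t_k = 3*(12*k**5 + 84*k**4 + 110*k**3 + 107*k**2 + 37*k + 2)/(k**2 + 9*k + 20)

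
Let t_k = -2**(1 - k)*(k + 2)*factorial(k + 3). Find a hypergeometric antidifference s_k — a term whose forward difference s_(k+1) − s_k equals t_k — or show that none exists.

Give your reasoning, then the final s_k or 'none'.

Compute t_(k+1)/t_k: get (k + 3)*(k + 4)/(2*(k + 2)).
Factor: A=k/2 + 2; B=1; C=k + 2.
Need (k/2 + 2)·f(k+1) − (1)·f(k) = k + 2.
From deg A=1, deg B=0, deg C=1: d=0.
A polynomial solution: f(k) = 2.
Certificate R = B(k−1)f/C = 2/(k + 2) gives s_k = -2**(2 - k)*factorial(k + 3).
s_(k+1) − s_k = -2**(1 - k)*(k + 2)*factorial(k + 3) = t_k.

s_k = -2**(2 - k)*factorial(k + 3)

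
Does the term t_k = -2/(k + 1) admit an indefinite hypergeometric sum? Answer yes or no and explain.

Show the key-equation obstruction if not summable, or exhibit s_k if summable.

t_(k+1)/t_k = (k + 1)/(k + 2).
Take A(k)=k + 1, B(k)=k + 2, C(k)=1.
Need (k + 1)·f(k+1) − (k + 1)·f(k) = 1.
Degrees (1,1,0) ⇒ d ≤ 0.
Put f(k) = c0: A·f(k+1) − B(k−1)·f(k) − C = -1; need -1 = 0 — inconsistent ⇒ no f, not summable.

No — t_k has no hypergeometric antidifference.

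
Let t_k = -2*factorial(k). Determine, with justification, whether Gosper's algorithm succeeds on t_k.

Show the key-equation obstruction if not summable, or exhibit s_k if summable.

No — negative degree bound, so no certificate f.

Ratio r(k) = k + 1.
Normal form (A,B,C) = (k + 1, 1, 1).
f must satisfy (k + 1)·f(k+1) − (1)·f(k) = 1.
Degrees (1,0,0) ⇒ d ≤ -1.
d = -1 < 0 ⇒ no nonzero polynomial f; not summable.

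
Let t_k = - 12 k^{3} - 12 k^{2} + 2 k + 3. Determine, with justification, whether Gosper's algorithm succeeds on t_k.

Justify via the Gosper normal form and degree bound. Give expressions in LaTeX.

Step 1: r(k) = (12*k**3 + 48*k**2 + 58*k + 19)/(12*k**3 + 12*k**2 - 2*k - 3).
Normal form (A,B,C) = (1, 1, k**3 + k**2 - k/6 - 1/4).
Key eq: (1)·f(k+1) = (1)·f(k) + (k**3 + k**2 - k/6 - 1/4).
Bound: deg f ≤ 4.
Solving with deg f ≤ 4: f(k) = k**2*(3*k**2 - 2*k - 4)/12.
So s_k = (B(k−1)f/C)·t_k = (k**2*(3*k**2 - 2*k - 4)/(12*k**3 + 12*k**2 - 2*k - 3))·t_k = k**2*(-3*k**2 + 2*k + 4).
s_(k+1) − s_k = -12*k**3 - 12*k**2 + 2*k + 3 = t_k.

Yes. s_k = k^{2} \left(- 3 k^{2} + 2 k + 4\right).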